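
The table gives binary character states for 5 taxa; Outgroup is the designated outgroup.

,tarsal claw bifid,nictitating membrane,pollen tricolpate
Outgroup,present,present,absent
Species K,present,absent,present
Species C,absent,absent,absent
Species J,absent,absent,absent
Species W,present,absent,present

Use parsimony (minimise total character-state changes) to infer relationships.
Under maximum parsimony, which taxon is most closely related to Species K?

Character polarity is set by the outgroup: the derived state is whichever differs from the outgroup's state, so for tarsal claw bifid, nictitating membrane the derived state is 'absent', and for the remaining characters it is 'present'.
Only Species C and Species J show the derived state 'absent' for tarsal claw bifid, supporting them as a clade.
nictitating membrane (derived state 'absent') is shared by all ingroup taxa — unites the whole ingroup.
pollen tricolpate (derived state 'present') is shared by Species K and Species W — a synapomorphy uniting that clade.
Most parsimonious ingroup topology: ((Species K,Species W),(Species C,Species J)).
Species K and Species W form a cherry on this tree, so they are sister taxa.

Species W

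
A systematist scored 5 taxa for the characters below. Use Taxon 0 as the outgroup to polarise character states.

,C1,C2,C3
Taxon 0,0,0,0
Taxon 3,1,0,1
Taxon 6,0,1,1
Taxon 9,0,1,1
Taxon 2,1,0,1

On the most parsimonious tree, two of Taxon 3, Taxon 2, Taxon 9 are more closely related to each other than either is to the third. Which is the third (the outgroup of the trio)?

The outgroup has state '0' for every character, so '1' is the derived state throughout.
C1 (derived state '1') is shared by Taxon 2 and Taxon 3 — a synapomorphy uniting that clade.
C2: derived state '1' in Taxon 6 and Taxon 9 only — synapomorphy for {Taxon 6, Taxon 9}.
All ingroup taxa share the derived state '1' for C3; it defines the ingroup but does not resolve relationships within it.
Most parsimonious ingroup topology: ((Taxon 3,Taxon 2),(Taxon 6,Taxon 9)).
Taxon 2 and Taxon 3 share a more recent common ancestor with each other than either does with Taxon 9, so Taxon 9 is the least closely related of the three.

Taxon 9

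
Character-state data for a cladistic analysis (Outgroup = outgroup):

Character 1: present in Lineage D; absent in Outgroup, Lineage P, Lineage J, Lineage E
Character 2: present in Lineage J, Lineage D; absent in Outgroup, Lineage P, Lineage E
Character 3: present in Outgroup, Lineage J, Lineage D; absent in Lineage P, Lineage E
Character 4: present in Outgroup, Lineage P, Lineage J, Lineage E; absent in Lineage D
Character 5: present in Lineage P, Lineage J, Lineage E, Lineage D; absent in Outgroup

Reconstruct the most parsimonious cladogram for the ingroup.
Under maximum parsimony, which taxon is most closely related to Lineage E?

Character polarity is set by the outgroup: the derived state is whichever differs from the outgroup's state, so for Character 3, Character 4 the derived state is 'absent', and for the remaining characters it is 'present'.
Character 1: derived state 'present' in Lineage D only — an autapomorphy, so it tells us nothing about relationships among taxa.
Character 2: derived state 'present' in Lineage D and Lineage J only — synapomorphy for {Lineage D, Lineage J}.
Character 3 (derived state 'absent') is shared by Lineage E and Lineage P — a synapomorphy uniting that clade.
Character 4 (derived state 'absent') is unique to Lineage D (autapomorphy; uninformative for grouping).
Character 5 (derived state 'present') is shared by all ingroup taxa — unites the whole ingroup.
Most parsimonious ingroup topology: ((Lineage P,Lineage E),(Lineage J,Lineage D)).
Lineage E and Lineage P form a cherry on this tree, so they are sister taxa.

Lineage P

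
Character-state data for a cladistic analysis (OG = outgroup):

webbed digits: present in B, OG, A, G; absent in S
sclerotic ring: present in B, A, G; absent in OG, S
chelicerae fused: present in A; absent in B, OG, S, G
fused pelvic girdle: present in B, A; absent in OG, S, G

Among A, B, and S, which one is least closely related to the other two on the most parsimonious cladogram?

Character polarity is set by the outgroup: the derived state is whichever differs from the outgroup's state, so for webbed digits the derived state is 'absent', and for the remaining characters it is 'present'.
webbed digits: derived state 'absent' in S only — an autapomorphy, so it tells us nothing about relationships among taxa.
sclerotic ring: derived state 'present' in A, B, and G only — synapomorphy for {A, B, G}.
chelicerae fused: derived state 'present' in A only — an autapomorphy, so it tells us nothing about relationships among taxa.
Only A and B show the derived state 'present' for fused pelvic girdle, supporting them as a clade.
Most parsimonious ingroup topology: (S,(G,(A,B))).
B and A share a more recent common ancestor with each other than either does with S, so S is the least closely related of the three.

S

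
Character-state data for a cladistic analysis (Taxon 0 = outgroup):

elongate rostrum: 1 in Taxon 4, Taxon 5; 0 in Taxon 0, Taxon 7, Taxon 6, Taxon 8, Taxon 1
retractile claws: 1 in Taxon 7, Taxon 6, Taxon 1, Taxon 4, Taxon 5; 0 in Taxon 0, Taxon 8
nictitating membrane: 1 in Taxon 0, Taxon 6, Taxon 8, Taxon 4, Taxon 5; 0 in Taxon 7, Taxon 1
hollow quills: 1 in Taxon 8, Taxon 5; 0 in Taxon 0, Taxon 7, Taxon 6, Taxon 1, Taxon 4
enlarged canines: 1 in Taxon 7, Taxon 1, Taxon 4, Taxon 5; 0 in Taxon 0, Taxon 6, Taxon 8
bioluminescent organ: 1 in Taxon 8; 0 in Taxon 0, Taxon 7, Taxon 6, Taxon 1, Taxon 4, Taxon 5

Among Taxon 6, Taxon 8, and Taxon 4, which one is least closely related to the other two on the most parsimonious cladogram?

Taxon 8

Character polarity is set by the outgroup: the derived state is whichever differs from the outgroup's state, so for nictitating membrane the derived state is '0', and for the remaining characters it is '1'.
Only Taxon 4 and Taxon 5 show the derived state '1' for elongate rostrum, supporting them as a clade.
retractile claws (derived state '1') is shared by Taxon 1, Taxon 4, Taxon 5, Taxon 6, and Taxon 7 — a synapomorphy uniting that clade.
nictitating membrane (derived state '0') is shared by Taxon 1 and Taxon 7 — a synapomorphy uniting that clade.
hollow quills (state '1') occurs in Taxon 5 and Taxon 8 but conflicts with the nesting implied by the other characters — most parsimoniously interpreted as homoplasy.
enlarged canines (derived state '1') is shared by Taxon 1, Taxon 4, Taxon 5, and Taxon 7 — a synapomorphy uniting that clade.
bioluminescent organ (derived state '1') is unique to Taxon 8 (autapomorphy; uninformative for grouping).
Most parsimonious ingroup topology: ((((Taxon 7,Taxon 1),(Taxon 4,Taxon 5)),Taxon 6),Taxon 8).
Taxon 6 and Taxon 4 share a more recent common ancestor with each other than either does with Taxon 8, so Taxon 8 is the least closely related of the three.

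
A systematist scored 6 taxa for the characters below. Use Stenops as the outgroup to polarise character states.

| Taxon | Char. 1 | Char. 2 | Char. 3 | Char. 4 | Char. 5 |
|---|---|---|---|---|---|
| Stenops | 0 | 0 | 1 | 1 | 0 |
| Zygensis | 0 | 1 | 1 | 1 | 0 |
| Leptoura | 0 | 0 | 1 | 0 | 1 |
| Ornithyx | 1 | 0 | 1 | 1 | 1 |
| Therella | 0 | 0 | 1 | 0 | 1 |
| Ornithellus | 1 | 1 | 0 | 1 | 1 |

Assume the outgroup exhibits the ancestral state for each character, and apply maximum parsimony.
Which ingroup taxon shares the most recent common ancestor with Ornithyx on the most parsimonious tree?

Ornithellus

Character polarity is set by the outgroup: the derived state is whichever differs from the outgroup's state, so for Char. 3, Char. 4 the derived state is '0', and for the remaining characters it is '1'.
Char. 1 (derived state '1') is shared by Ornithellus and Ornithyx — a synapomorphy uniting that clade.
Char. 2 groups Ornithellus and Zygensis, which is incompatible with the clades supported by the remaining characters; treating it as convergent (homoplasy) costs fewer steps than any alternative tree.
Char. 3: derived state '0' in Ornithellus only — an autapomorphy, so it tells us nothing about relationships among taxa.
Char. 4: derived state '0' in Leptoura and Therella only — synapomorphy for {Leptoura, Therella}.
Char. 5 (derived state '1') is shared by Leptoura, Ornithellus, Ornithyx, and Therella — a synapomorphy uniting that clade.
Most parsimonious ingroup topology: (Zygensis,((Leptoura,Therella),(Ornithyx,Ornithellus))).
Ornithyx and Ornithellus form a cherry on this tree, so they are sister taxa.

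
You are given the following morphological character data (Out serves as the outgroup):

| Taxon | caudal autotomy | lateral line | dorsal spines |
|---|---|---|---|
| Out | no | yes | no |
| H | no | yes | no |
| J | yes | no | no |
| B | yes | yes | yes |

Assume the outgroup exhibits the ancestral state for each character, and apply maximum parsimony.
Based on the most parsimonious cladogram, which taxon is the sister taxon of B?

Character polarity is set by the outgroup: the derived state is whichever differs from the outgroup's state, so for lateral line the derived state is 'no', and for the remaining characters it is 'yes'.
caudal autotomy: derived state 'yes' in B and J only — synapomorphy for {B, J}.
lateral line (derived state 'no') is unique to J (autapomorphy; uninformative for grouping).
dorsal spines: derived state 'yes' in B only — an autapomorphy, so it tells us nothing about relationships among taxa.
Most parsimonious ingroup topology: (H,(J,B)).
B and J form a cherry on this tree, so they are sister taxa.

J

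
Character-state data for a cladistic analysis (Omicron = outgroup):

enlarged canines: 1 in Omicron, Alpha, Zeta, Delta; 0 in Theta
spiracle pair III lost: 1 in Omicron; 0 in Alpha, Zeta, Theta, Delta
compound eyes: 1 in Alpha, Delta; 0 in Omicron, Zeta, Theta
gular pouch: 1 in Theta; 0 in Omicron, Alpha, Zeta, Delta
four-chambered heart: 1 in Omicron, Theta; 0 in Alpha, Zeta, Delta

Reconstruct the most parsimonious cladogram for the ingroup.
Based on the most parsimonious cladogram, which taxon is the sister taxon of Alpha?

Delta

Character polarity is set by the outgroup: the derived state is whichever differs from the outgroup's state, so for enlarged canines, spiracle pair III lost, four-chambered heart the derived state is '0', and for the remaining characters it is '1'.
enlarged canines (derived state '0') is unique to Theta (autapomorphy; uninformative for grouping).
spiracle pair III lost (derived state '0') is shared by all ingroup taxa — unites the whole ingroup.
Only Alpha and Delta show the derived state '1' for compound eyes, supporting them as a clade.
gular pouch (derived state '1') is unique to Theta (autapomorphy; uninformative for grouping).
four-chambered heart (derived state '0') is shared by Alpha, Delta, and Zeta — a synapomorphy uniting that clade.
Most parsimonious ingroup topology: (((Alpha,Delta),Zeta),Theta).
Alpha and Delta form a cherry on this tree, so they are sister taxa.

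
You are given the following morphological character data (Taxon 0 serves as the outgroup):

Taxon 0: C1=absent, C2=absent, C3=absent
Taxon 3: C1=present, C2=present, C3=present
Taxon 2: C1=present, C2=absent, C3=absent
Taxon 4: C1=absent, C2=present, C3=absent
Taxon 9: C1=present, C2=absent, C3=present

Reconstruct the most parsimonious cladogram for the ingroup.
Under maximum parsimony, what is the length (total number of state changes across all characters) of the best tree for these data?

4

The outgroup has state 'absent' for every character, so 'present' is the derived state throughout.
C1: derived state 'present' in Taxon 2, Taxon 3, and Taxon 9 only — synapomorphy for {Taxon 2, Taxon 3, Taxon 9}.
C2 (state 'present') occurs in Taxon 3 and Taxon 4 but conflicts with the nesting implied by the other characters — most parsimoniously interpreted as homoplasy.
C3: derived state 'present' in Taxon 3 and Taxon 9 only — synapomorphy for {Taxon 3, Taxon 9}.
Most parsimonious ingroup topology: (((Taxon 9,Taxon 3),Taxon 2),Taxon 4).
Changes per character on this tree: C1: 1; C2: 2; C3: 1.
Total = 4.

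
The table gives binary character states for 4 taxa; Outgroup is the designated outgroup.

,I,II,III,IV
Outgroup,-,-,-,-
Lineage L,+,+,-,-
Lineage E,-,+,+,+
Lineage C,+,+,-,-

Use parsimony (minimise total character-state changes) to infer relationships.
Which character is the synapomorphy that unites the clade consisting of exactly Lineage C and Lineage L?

I

The outgroup has state '-' for every character, so '+' is the derived state throughout.
Only Lineage C and Lineage L show the derived state '+' for I, supporting them as a clade.
II (derived state '+') is shared by all ingroup taxa — unites the whole ingroup.
III (derived state '+') is unique to Lineage E (autapomorphy; uninformative for grouping).
IV (derived state '+') is unique to Lineage E (autapomorphy; uninformative for grouping).
Most parsimonious ingroup topology: ((Lineage C,Lineage L),Lineage E).
The clade {Lineage C, Lineage L} is supported by I: its derived state '+' occurs in exactly those taxa and in no other taxon (including the outgroup).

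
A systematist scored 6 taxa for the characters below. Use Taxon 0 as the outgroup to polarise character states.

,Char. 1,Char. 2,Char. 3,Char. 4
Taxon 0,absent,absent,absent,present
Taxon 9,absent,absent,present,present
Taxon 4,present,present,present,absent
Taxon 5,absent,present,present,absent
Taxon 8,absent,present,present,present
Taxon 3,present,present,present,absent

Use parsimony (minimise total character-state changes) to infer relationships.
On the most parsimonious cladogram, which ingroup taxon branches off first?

Character polarity is set by the outgroup: the derived state is whichever differs from the outgroup's state, so for Char. 4 the derived state is 'absent', and for the remaining characters it is 'present'.
Char. 1 (derived state 'present') is shared by Taxon 3 and Taxon 4 — a synapomorphy uniting that clade.
Only Taxon 3, Taxon 4, Taxon 5, and Taxon 8 show the derived state 'present' for Char. 2, supporting them as a clade.
All ingroup taxa share the derived state 'present' for Char. 3; it defines the ingroup but does not resolve relationships within it.
Only Taxon 3, Taxon 4, and Taxon 5 show the derived state 'absent' for Char. 4, supporting them as a clade.
Most parsimonious ingroup topology: (Taxon 9,(((Taxon 4,Taxon 3),Taxon 5),Taxon 8)).
Taxon 9 is sister to the clade containing all other ingroup taxa, so it is the earliest-diverging (most basal) ingroup lineage.

Taxon 9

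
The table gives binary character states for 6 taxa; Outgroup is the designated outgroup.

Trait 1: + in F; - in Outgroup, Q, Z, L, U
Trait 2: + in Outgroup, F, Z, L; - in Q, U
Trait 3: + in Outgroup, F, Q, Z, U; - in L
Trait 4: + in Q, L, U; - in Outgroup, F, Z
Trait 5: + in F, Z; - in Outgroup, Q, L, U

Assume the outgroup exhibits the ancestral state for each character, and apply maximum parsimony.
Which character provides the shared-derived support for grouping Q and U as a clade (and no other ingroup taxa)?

Character polarity is set by the outgroup: the derived state is whichever differs from the outgroup's state, so for Trait 2, Trait 3 the derived state is '-', and for the remaining characters it is '+'.
Trait 1 (derived state '+') is unique to F (autapomorphy; uninformative for grouping).
Trait 2: derived state '-' in Q and U only — synapomorphy for {Q, U}.
Trait 3 (derived state '-') is unique to L (autapomorphy; uninformative for grouping).
Trait 4 (derived state '+') is shared by L, Q, and U — a synapomorphy uniting that clade.
Trait 5 (derived state '+') is shared by F and Z — a synapomorphy uniting that clade.
Most parsimonious ingroup topology: ((F,Z),((Q,U),L)).
The clade {Q, U} is supported by Trait 2: its derived state '-' occurs in exactly those taxa and in no other taxon (including the outgroup).

Trait 2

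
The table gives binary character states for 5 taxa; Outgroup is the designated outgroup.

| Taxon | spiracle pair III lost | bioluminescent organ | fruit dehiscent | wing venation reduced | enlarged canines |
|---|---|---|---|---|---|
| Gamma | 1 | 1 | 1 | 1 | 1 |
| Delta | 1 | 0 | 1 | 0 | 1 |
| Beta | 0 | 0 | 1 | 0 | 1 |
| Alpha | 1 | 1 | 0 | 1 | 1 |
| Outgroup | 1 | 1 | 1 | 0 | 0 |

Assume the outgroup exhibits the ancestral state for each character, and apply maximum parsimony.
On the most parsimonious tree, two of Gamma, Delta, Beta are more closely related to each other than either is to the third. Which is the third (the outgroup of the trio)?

Character polarity is set by the outgroup: the derived state is whichever differs from the outgroup's state, so for spiracle pair III lost, bioluminescent organ, fruit dehiscent the derived state is '0', and for the remaining characters it is '1'.
spiracle pair III lost (derived state '0') is unique to Beta (autapomorphy; uninformative for grouping).
Only Beta and Delta show the derived state '0' for bioluminescent organ, supporting them as a clade.
fruit dehiscent (derived state '0') is unique to Alpha (autapomorphy; uninformative for grouping).
Only Alpha and Gamma show the derived state '1' for wing venation reduced, supporting them as a clade.
All ingroup taxa share the derived state '1' for enlarged canines; it defines the ingroup but does not resolve relationships within it.
Most parsimonious ingroup topology: ((Beta,Delta),(Alpha,Gamma)).
Beta and Delta share a more recent common ancestor with each other than either does with Gamma, so Gamma is the least closely related of the three.

Gamma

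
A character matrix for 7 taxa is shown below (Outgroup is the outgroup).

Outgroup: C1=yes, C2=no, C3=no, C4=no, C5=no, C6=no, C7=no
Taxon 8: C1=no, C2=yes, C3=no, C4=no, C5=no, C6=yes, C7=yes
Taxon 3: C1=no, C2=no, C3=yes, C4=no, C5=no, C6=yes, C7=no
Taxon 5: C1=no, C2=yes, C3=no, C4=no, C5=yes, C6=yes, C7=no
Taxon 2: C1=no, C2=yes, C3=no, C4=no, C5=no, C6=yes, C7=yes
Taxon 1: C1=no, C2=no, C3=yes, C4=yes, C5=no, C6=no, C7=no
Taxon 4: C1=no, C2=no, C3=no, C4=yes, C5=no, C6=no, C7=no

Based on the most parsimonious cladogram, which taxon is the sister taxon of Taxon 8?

Taxon 2

Character polarity is set by the outgroup: the derived state is whichever differs from the outgroup's state, so for C1 the derived state is 'no', and for the remaining characters it is 'yes'.
All ingroup taxa share the derived state 'no' for C1; it defines the ingroup but does not resolve relationships within it.
Only Taxon 2, Taxon 5, and Taxon 8 show the derived state 'yes' for C2, supporting them as a clade.
C3 (state 'yes') occurs in Taxon 1 and Taxon 3 but conflicts with the nesting implied by the other characters — most parsimoniously interpreted as homoplasy.
C4: derived state 'yes' in Taxon 1 and Taxon 4 only — synapomorphy for {Taxon 1, Taxon 4}.
C5: derived state 'yes' in Taxon 5 only — an autapomorphy, so it tells us nothing about relationships among taxa.
C6: derived state 'yes' in Taxon 2, Taxon 3, Taxon 5, and Taxon 8 only — synapomorphy for {Taxon 2, Taxon 3, Taxon 5, Taxon 8}.
Only Taxon 2 and Taxon 8 show the derived state 'yes' for C7, supporting them as a clade.
Most parsimonious ingroup topology: ((((Taxon 8,Taxon 2),Taxon 5),Taxon 3),(Taxon 1,Taxon 4)).
Taxon 8 and Taxon 2 form a cherry on this tree, so they are sister taxa.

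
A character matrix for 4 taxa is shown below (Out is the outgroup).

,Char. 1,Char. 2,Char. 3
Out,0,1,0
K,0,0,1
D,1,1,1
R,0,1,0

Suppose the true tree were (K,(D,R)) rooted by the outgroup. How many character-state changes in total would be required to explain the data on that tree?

Map each character onto (K,(D,R)) (rooted by Out) and count the minimum state changes it requires (Fitch parsimony):
Char. 1: 1; Char. 2: 1; Char. 3: 2.
Total tree length = 4.

4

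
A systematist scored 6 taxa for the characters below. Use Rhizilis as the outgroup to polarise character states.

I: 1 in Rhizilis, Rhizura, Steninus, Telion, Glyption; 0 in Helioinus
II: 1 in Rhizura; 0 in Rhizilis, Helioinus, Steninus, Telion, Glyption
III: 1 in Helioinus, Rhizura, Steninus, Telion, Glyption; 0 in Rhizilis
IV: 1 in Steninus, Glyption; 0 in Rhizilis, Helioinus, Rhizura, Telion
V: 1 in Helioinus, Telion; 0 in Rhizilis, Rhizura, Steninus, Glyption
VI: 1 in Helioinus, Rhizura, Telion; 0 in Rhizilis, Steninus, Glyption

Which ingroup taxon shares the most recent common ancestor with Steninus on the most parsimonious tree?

Glyption

Character polarity is set by the outgroup: the derived state is whichever differs from the outgroup's state, so for I the derived state is '0', and for the remaining characters it is '1'.
I: derived state '0' in Helioinus only — an autapomorphy, so it tells us nothing about relationships among taxa.
II (derived state '1') is unique to Rhizura (autapomorphy; uninformative for grouping).
III (derived state '1') is shared by all ingroup taxa — unites the whole ingroup.
IV (derived state '1') is shared by Glyption and Steninus — a synapomorphy uniting that clade.
Only Helioinus and Telion show the derived state '1' for V, supporting them as a clade.
Only Helioinus, Rhizura, and Telion show the derived state '1' for VI, supporting them as a clade.
Most parsimonious ingroup topology: (((Helioinus,Telion),Rhizura),(Steninus,Glyption)).
Steninus and Glyption form a cherry on this tree, so they are sister taxa.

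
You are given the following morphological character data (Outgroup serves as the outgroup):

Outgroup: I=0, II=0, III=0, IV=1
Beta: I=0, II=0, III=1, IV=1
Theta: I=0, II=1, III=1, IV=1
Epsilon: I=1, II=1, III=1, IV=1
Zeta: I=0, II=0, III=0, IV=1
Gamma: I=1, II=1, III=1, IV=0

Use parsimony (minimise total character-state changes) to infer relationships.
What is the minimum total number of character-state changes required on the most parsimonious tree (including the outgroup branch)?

Character polarity is set by the outgroup: the derived state is whichever differs from the outgroup's state, so for IV the derived state is '0', and for the remaining characters it is '1'.
Only Epsilon and Gamma show the derived state '1' for I, supporting them as a clade.
II (derived state '1') is shared by Epsilon, Gamma, and Theta — a synapomorphy uniting that clade.
III (derived state '1') is shared by Beta, Epsilon, Gamma, and Theta — a synapomorphy uniting that clade.
IV: derived state '0' in Gamma only — an autapomorphy, so it tells us nothing about relationships among taxa.
Most parsimonious ingroup topology: ((Beta,(Theta,(Epsilon,Gamma))),Zeta).
Changes per character on this tree: I: 1; II: 1; III: 1; IV: 1.
Total = 4.

4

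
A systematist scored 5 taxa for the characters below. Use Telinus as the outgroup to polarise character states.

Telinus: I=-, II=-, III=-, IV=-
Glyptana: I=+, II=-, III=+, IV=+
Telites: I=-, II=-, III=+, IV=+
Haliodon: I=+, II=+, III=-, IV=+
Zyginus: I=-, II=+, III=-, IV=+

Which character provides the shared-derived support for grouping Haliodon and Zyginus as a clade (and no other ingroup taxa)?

The outgroup has state '-' for every character, so '+' is the derived state throughout.
I (state '+') occurs in Glyptana and Haliodon but conflicts with the nesting implied by the other characters — most parsimoniously interpreted as homoplasy.
II: derived state '+' in Haliodon and Zyginus only — synapomorphy for {Haliodon, Zyginus}.
III: derived state '+' in Glyptana and Telites only — synapomorphy for {Glyptana, Telites}.
IV (derived state '+') is shared by all ingroup taxa — unites the whole ingroup.
Most parsimonious ingroup topology: ((Glyptana,Telites),(Haliodon,Zyginus)).
The clade {Haliodon, Zyginus} is supported by II: its derived state '+' occurs in exactly those taxa and in no other taxon (including the outgroup).

II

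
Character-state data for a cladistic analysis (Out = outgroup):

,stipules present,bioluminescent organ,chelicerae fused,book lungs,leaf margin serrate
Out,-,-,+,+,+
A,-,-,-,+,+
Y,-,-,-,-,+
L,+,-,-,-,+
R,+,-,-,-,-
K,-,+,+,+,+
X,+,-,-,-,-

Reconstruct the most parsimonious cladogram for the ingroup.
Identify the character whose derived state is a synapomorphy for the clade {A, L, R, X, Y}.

chelicerae fused

Character polarity is set by the outgroup: the derived state is whichever differs from the outgroup's state, so for chelicerae fused, book lungs, leaf margin serrate the derived state is '-', and for the remaining characters it is '+'.
Only L, R, and X show the derived state '+' for stipules present, supporting them as a clade.
bioluminescent organ: derived state '+' in K only — an autapomorphy, so it tells us nothing about relationships among taxa.
chelicerae fused: derived state '-' in A, L, R, X, and Y only — synapomorphy for {A, L, R, X, Y}.
Only L, R, X, and Y show the derived state '-' for book lungs, supporting them as a clade.
Only R and X show the derived state '-' for leaf margin serrate, supporting them as a clade.
Most parsimonious ingroup topology: ((A,(Y,(L,(R,X)))),K).
The clade {A, L, R, X, Y} is supported by chelicerae fused: its derived state '-' occurs in exactly those taxa and in no other taxon (including the outgroup).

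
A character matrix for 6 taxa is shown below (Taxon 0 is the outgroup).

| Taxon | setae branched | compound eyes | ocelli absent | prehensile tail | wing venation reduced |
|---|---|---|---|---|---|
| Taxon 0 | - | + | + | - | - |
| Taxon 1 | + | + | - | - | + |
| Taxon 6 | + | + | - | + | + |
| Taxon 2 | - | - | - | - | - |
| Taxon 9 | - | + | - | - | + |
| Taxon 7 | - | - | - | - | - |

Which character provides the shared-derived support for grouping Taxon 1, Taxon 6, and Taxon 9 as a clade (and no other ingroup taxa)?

wing venation reduced

Character polarity is set by the outgroup: the derived state is whichever differs from the outgroup's state, so for compound eyes, ocelli absent the derived state is '-', and for the remaining characters it is '+'.
Only Taxon 1 and Taxon 6 show the derived state '+' for setae branched, supporting them as a clade.
compound eyes: derived state '-' in Taxon 2 and Taxon 7 only — synapomorphy for {Taxon 2, Taxon 7}.
All ingroup taxa share the derived state '-' for ocelli absent; it defines the ingroup but does not resolve relationships within it.
prehensile tail: derived state '+' in Taxon 6 only — an autapomorphy, so it tells us nothing about relationships among taxa.
Only Taxon 1, Taxon 6, and Taxon 9 show the derived state '+' for wing venation reduced, supporting them as a clade.
Most parsimonious ingroup topology: (((Taxon 1,Taxon 6),Taxon 9),(Taxon 2,Taxon 7)).
The clade {Taxon 1, Taxon 6, Taxon 9} is supported by wing venation reduced: its derived state '+' occurs in exactly those taxa and in no other taxon (including the outgroup).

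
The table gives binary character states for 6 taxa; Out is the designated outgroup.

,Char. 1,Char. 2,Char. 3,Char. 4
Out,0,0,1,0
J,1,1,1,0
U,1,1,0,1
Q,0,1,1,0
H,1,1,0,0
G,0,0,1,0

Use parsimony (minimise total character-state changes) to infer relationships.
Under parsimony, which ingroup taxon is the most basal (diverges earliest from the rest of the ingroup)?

G

Character polarity is set by the outgroup: the derived state is whichever differs from the outgroup's state, so for Char. 3 the derived state is '0', and for the remaining characters it is '1'.
Only H, J, and U show the derived state '1' for Char. 1, supporting them as a clade.
Only H, J, Q, and U show the derived state '1' for Char. 2, supporting them as a clade.
Char. 3: derived state '0' in H and U only — synapomorphy for {H, U}.
Char. 4 (derived state '1') is unique to U (autapomorphy; uninformative for grouping).
Most parsimonious ingroup topology: (((J,(U,H)),Q),G).
G is sister to the clade containing all other ingroup taxa, so it is the earliest-diverging (most basal) ingroup lineage.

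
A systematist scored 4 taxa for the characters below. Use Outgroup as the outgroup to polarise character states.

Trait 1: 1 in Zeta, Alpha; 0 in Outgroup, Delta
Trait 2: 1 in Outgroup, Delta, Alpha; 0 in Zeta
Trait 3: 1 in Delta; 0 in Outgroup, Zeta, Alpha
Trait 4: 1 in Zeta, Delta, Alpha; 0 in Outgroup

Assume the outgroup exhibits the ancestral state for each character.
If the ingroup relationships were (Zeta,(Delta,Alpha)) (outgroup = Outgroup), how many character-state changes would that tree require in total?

5

Map each character onto (Zeta,(Delta,Alpha)) (rooted by Outgroup) and count the minimum state changes it requires (Fitch parsimony):
Trait 1: 2; Trait 2: 1; Trait 3: 1; Trait 4: 1.
Total tree length = 5.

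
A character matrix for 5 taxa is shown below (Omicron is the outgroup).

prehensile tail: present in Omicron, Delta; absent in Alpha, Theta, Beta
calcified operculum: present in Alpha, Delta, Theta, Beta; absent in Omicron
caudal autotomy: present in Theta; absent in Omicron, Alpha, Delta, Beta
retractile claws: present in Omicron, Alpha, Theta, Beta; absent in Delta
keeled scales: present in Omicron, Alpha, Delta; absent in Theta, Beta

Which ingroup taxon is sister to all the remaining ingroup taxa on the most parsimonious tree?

Character polarity is set by the outgroup: the derived state is whichever differs from the outgroup's state, so for prehensile tail, retractile claws, keeled scales the derived state is 'absent', and for the remaining characters it is 'present'.
prehensile tail (derived state 'absent') is shared by Alpha, Beta, and Theta — a synapomorphy uniting that clade.
calcified operculum (derived state 'present') is shared by all ingroup taxa — unites the whole ingroup.
caudal autotomy: derived state 'present' in Theta only — an autapomorphy, so it tells us nothing about relationships among taxa.
retractile claws: derived state 'absent' in Delta only — an autapomorphy, so it tells us nothing about relationships among taxa.
Only Beta and Theta show the derived state 'absent' for keeled scales, supporting them as a clade.
Most parsimonious ingroup topology: ((Alpha,(Theta,Beta)),Delta).
Delta is sister to the clade containing all other ingroup taxa, so it is the earliest-diverging (most basal) ingroup lineage.

Delta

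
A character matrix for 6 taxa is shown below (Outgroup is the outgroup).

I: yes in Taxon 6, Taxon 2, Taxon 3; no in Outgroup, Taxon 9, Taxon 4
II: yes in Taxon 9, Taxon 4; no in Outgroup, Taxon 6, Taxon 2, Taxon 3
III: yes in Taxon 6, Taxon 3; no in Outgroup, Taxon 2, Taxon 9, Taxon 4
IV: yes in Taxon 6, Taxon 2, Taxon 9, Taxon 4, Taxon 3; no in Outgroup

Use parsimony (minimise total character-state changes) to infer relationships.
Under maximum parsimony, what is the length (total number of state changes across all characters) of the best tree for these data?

The outgroup has state 'no' for every character, so 'yes' is the derived state throughout.
I: derived state 'yes' in Taxon 2, Taxon 3, and Taxon 6 only — synapomorphy for {Taxon 2, Taxon 3, Taxon 6}.
Only Taxon 4 and Taxon 9 show the derived state 'yes' for II, supporting them as a clade.
III: derived state 'yes' in Taxon 3 and Taxon 6 only — synapomorphy for {Taxon 3, Taxon 6}.
All ingroup taxa share the derived state 'yes' for IV; it defines the ingroup but does not resolve relationships within it.
Most parsimonious ingroup topology: (((Taxon 6,Taxon 3),Taxon 2),(Taxon 9,Taxon 4)).
Changes per character on this tree: I: 1; II: 1; III: 1; IV: 1.
Total = 4.

4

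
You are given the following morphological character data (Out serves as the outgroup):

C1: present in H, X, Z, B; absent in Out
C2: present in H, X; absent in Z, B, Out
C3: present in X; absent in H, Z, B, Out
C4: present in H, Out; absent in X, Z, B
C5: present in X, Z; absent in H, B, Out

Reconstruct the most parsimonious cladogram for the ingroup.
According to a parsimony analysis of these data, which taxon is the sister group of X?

Z

Character polarity is set by the outgroup: the derived state is whichever differs from the outgroup's state, so for C4 the derived state is 'absent', and for the remaining characters it is 'present'.
All ingroup taxa share the derived state 'present' for C1; it defines the ingroup but does not resolve relationships within it.
C2 groups H and X, which is incompatible with the clades supported by the remaining characters; treating it as convergent (homoplasy) costs fewer steps than any alternative tree.
C3 (derived state 'present') is unique to X (autapomorphy; uninformative for grouping).
C4: derived state 'absent' in B, X, and Z only — synapomorphy for {B, X, Z}.
Only X and Z show the derived state 'present' for C5, supporting them as a clade.
Most parsimonious ingroup topology: (H,((Z,X),B)).
X and Z form a cherry on this tree, so they are sister taxa.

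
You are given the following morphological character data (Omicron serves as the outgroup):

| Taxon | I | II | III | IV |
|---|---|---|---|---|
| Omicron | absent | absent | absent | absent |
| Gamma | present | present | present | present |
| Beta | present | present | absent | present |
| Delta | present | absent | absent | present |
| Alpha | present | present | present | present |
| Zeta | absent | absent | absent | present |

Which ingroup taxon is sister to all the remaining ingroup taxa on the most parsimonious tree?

Zeta

The outgroup has state 'absent' for every character, so 'present' is the derived state throughout.
Only Alpha, Beta, Delta, and Gamma show the derived state 'present' for I, supporting them as a clade.
II (derived state 'present') is shared by Alpha, Beta, and Gamma — a synapomorphy uniting that clade.
III: derived state 'present' in Alpha and Gamma only — synapomorphy for {Alpha, Gamma}.
All ingroup taxa share the derived state 'present' for IV; it defines the ingroup but does not resolve relationships within it.
Most parsimonious ingroup topology: ((((Gamma,Alpha),Beta),Delta),Zeta).
Zeta is sister to the clade containing all other ingroup taxa, so it is the earliest-diverging (most basal) ingroup lineage.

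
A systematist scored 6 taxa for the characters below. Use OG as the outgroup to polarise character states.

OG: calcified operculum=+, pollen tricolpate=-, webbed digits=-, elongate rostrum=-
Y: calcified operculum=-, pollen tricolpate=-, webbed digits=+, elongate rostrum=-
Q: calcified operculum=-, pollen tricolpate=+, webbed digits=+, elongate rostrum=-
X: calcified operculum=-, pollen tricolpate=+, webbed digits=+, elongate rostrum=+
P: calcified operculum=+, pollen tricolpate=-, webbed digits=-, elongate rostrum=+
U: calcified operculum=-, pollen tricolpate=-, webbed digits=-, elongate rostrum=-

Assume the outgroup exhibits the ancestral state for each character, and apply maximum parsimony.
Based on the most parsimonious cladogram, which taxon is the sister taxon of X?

Character polarity is set by the outgroup: the derived state is whichever differs from the outgroup's state, so for calcified operculum the derived state is '-', and for the remaining characters it is '+'.
calcified operculum: derived state '-' in Q, U, X, and Y only — synapomorphy for {Q, U, X, Y}.
pollen tricolpate: derived state '+' in Q and X only — synapomorphy for {Q, X}.
Only Q, X, and Y show the derived state '+' for webbed digits, supporting them as a clade.
elongate rostrum groups P and X, which is incompatible with the clades supported by the remaining characters; treating it as convergent (homoplasy) costs fewer steps than any alternative tree.
Most parsimonious ingroup topology: (((Y,(Q,X)),U),P).
X and Q form a cherry on this tree, so they are sister taxa.

Q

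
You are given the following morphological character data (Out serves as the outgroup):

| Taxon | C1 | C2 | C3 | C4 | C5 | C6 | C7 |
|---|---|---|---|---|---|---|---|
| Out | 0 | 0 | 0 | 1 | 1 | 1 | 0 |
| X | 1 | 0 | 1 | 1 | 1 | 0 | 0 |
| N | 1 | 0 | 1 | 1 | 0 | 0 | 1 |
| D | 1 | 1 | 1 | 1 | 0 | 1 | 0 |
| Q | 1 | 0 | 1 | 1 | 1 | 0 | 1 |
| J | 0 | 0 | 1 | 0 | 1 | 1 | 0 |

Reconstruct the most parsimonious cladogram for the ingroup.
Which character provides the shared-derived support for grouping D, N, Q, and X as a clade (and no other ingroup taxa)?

Character polarity is set by the outgroup: the derived state is whichever differs from the outgroup's state, so for C4, C5, C6 the derived state is '0', and for the remaining characters it is '1'.
C1 (derived state '1') is shared by D, N, Q, and X — a synapomorphy uniting that clade.
C2: derived state '1' in D only — an autapomorphy, so it tells us nothing about relationships among taxa.
All ingroup taxa share the derived state '1' for C3; it defines the ingroup but does not resolve relationships within it.
C4 (derived state '0') is unique to J (autapomorphy; uninformative for grouping).
C5 (state '0') occurs in D and N but conflicts with the nesting implied by the other characters — most parsimoniously interpreted as homoplasy.
C6 (derived state '0') is shared by N, Q, and X — a synapomorphy uniting that clade.
Only N and Q show the derived state '1' for C7, supporting them as a clade.
Most parsimonious ingroup topology: (((X,(N,Q)),D),J).
The clade {D, N, Q, X} is supported by C1: its derived state '1' occurs in exactly those taxa and in no other taxon (including the outgroup).

C1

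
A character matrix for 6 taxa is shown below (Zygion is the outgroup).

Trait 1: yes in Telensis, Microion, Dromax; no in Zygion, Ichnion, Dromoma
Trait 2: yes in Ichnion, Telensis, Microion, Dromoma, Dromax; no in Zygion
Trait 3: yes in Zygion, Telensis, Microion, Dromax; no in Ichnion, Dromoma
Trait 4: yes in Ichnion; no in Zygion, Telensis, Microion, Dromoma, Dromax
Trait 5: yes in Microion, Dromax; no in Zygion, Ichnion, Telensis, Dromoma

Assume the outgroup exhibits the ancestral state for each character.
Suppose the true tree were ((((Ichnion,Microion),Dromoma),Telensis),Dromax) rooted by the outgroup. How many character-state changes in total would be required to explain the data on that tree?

Map each character onto ((((Ichnion,Microion),Dromoma),Telensis),Dromax) (rooted by Zygion) and count the minimum state changes it requires (Fitch parsimony):
Trait 1: 3; Trait 2: 1; Trait 3: 2; Trait 4: 1; Trait 5: 2.
Total tree length = 9.

9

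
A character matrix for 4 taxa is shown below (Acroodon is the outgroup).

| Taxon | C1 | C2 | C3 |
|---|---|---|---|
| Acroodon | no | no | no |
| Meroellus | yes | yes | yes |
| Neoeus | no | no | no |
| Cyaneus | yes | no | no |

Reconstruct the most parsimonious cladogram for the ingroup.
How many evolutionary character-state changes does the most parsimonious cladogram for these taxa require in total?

The outgroup has state 'no' for every character, so 'yes' is the derived state throughout.
Only Cyaneus and Meroellus show the derived state 'yes' for C1, supporting them as a clade.
C2 (derived state 'yes') is unique to Meroellus (autapomorphy; uninformative for grouping).
C3: derived state 'yes' in Meroellus only — an autapomorphy, so it tells us nothing about relationships among taxa.
Most parsimonious ingroup topology: ((Meroellus,Cyaneus),Neoeus).
Changes per character on this tree: C1: 1; C2: 1; C3: 1.
Total = 3.

3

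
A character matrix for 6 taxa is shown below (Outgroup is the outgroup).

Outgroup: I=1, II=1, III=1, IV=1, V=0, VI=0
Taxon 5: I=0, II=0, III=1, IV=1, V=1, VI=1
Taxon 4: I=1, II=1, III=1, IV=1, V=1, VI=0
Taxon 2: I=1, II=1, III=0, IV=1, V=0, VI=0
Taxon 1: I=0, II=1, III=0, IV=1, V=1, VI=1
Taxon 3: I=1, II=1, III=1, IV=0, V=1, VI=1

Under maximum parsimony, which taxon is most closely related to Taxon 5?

Taxon 1

Character polarity is set by the outgroup: the derived state is whichever differs from the outgroup's state, so for I, II, III, IV the derived state is '0', and for the remaining characters it is '1'.
I (derived state '0') is shared by Taxon 1 and Taxon 5 — a synapomorphy uniting that clade.
II: derived state '0' in Taxon 5 only — an autapomorphy, so it tells us nothing about relationships among taxa.
III groups Taxon 1 and Taxon 2, which is incompatible with the clades supported by the remaining characters; treating it as convergent (homoplasy) costs fewer steps than any alternative tree.
IV (derived state '0') is unique to Taxon 3 (autapomorphy; uninformative for grouping).
V: derived state '1' in Taxon 1, Taxon 3, Taxon 4, and Taxon 5 only — synapomorphy for {Taxon 1, Taxon 3, Taxon 4, Taxon 5}.
Only Taxon 1, Taxon 3, and Taxon 5 show the derived state '1' for VI, supporting them as a clade.
Most parsimonious ingroup topology: ((((Taxon 5,Taxon 1),Taxon 3),Taxon 4),Taxon 2).
Taxon 5 and Taxon 1 form a cherry on this tree, so they are sister taxa.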